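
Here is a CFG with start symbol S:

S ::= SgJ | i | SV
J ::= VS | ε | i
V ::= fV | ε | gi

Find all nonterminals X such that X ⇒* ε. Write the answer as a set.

Directly nullable (have an ε-rule): {J, V}.
Not nullable: S — each has a terminal in every rule's right-hand side or depends on a non-nullable symbol.

{J, V}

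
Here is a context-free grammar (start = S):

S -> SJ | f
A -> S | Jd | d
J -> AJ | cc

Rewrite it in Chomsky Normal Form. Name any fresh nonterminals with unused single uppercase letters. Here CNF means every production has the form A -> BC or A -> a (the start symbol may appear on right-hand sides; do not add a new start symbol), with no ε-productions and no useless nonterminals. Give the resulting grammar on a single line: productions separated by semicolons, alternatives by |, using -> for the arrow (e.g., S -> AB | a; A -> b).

S -> f | SJ; A -> d | f | JB | SJ; B -> d; C -> c; J -> AJ | CC

No ε-productions.
After unit-elimination: S -> f | SJ; A -> d | f | Jd | SJ; J -> AJ | cc.
TERM: introduce C -> c, B -> d and substitute in every rule of length ≥2.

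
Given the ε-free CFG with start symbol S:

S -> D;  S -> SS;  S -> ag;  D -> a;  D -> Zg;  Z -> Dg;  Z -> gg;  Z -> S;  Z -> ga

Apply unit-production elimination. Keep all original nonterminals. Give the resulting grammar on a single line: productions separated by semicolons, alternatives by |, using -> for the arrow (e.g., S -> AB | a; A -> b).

Unit productions: S->D, Z->S.
Unit pairs (A ⇒* B via units): (S,D), (Z,D), (Z,S).
S: inherits non-unit rules of {D, S} → SS | Zg | a | ag.
D: inherits non-unit rules of {D} → Zg | a.
Z: inherits non-unit rules of {D, S, Z} → Dg | SS | Zg | a | ag | ga | gg.

S -> a | SS | Zg | ag; D -> a | Zg; Z -> a | Dg | SS | Zg | ag | ga | gg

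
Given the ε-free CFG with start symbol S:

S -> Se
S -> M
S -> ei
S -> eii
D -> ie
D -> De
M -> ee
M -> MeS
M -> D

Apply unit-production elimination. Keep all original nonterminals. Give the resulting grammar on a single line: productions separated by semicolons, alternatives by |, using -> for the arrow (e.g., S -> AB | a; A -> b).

S -> De | Se | ee | ei | ie | MeS | eii; D -> De | ie; M -> De | ee | ie | MeS

Unit productions: M->D, S->M.
Unit pairs (A ⇒* B via units): (M,D), (S,D), (S,M).
S: inherits non-unit rules of {D, M, S} → De | MeS | Se | ee | ei | eii | ie.
D: inherits non-unit rules of {D} → De | ie.
M: inherits non-unit rules of {D, M} → De | MeS | ee | ie.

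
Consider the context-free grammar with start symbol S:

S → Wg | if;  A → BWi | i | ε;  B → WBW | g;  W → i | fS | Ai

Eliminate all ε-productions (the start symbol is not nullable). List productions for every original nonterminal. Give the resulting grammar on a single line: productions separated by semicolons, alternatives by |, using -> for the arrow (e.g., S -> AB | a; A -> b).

Nullable set: {A}.
Drop A -> ε.
W -> Ai: A nullable, giving Ai | i.
Unchanged (no nullable symbols): S -> Wg; S -> if; A -> BWi; A -> i; B -> WBW; B -> g; W -> fS; W -> i.

S -> Wg | if; A -> i | BWi; B -> g | WBW; W -> i | Ai | fS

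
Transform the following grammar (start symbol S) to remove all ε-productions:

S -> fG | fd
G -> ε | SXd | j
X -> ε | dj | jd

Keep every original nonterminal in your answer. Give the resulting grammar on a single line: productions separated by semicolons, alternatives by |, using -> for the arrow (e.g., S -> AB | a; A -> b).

S -> f | fG | fd; G -> j | Sd | SXd; X -> dj | jd

Nullable set: {G, X}.
S -> fG: G nullable, giving f | fG.
Drop G -> ε.
G -> SXd: X nullable, giving SXd | Sd.
Drop X -> ε.
Unchanged (no nullable symbols): S -> fd; G -> j; X -> dj; X -> jd.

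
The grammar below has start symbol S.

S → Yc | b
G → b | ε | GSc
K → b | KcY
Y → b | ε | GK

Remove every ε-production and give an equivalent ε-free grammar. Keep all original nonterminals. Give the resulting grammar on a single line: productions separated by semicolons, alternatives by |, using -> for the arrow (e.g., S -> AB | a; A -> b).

S -> b | c | Yc; G -> b | Sc | GSc; K -> b | Kc | KcY; Y -> K | b | GK

Nullable set: {G, Y}.
S -> Yc: Y nullable, giving Yc | c.
Drop G -> ε.
G -> GSc: G nullable, giving GSc | Sc.
K -> KcY: Y nullable, giving Kc | KcY.
Drop Y -> ε.
Y -> GK: G nullable, giving GK | K.
Unchanged (no nullable symbols): S -> b; G -> b; K -> b; Y -> b.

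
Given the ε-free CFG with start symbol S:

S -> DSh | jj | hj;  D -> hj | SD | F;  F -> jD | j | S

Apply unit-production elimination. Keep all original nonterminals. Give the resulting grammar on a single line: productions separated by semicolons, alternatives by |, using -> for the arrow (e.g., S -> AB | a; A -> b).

Unit productions: D->F, F->S.
Unit pairs (A ⇒* B via units): (D,F), (D,S), (F,S).
S: inherits non-unit rules of {S} → DSh | hj | jj.
D: inherits non-unit rules of {D, F, S} → DSh | SD | hj | j | jD | jj.
F: inherits non-unit rules of {F, S} → DSh | hj | j | jD | jj.

S -> hj | jj | DSh; D -> j | SD | hj | jD | jj | DSh; F -> j | hj | jD | jj | DSh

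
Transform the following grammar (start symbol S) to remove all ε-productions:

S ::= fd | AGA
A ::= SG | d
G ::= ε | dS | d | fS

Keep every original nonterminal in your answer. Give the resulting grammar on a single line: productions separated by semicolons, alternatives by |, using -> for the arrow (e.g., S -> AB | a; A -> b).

S -> AA | fd | AGA; A -> S | d | SG; G -> d | dS | fS

Nullable set: {G}.
S -> AGA: G nullable, giving AA | AGA.
A -> SG: G nullable, giving S | SG.
Drop G -> ε.
Unchanged (no nullable symbols): S -> fd; A -> d; G -> d; G -> dS; G -> fS.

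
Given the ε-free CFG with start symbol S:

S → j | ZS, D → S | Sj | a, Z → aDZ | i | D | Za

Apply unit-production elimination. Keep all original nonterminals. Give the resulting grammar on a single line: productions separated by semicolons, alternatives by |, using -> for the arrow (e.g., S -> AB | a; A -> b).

S -> j | ZS; D -> a | j | Sj | ZS; Z -> a | i | j | Sj | ZS | Za | aDZ

Unit productions: D->S, Z->D.
Unit pairs (A ⇒* B via units): (D,S), (Z,D), (Z,S).
S: inherits non-unit rules of {S} → ZS | j.
D: inherits non-unit rules of {D, S} → Sj | ZS | a | j.
Z: inherits non-unit rules of {D, S, Z} → Sj | ZS | Za | a | aDZ | i | j.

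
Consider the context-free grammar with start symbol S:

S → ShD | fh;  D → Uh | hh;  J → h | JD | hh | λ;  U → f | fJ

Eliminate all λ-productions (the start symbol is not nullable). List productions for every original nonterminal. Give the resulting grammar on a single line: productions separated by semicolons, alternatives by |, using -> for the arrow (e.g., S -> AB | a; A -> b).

Nullable set: {J}.
Drop J -> λ.
J -> JD: J nullable, giving D | JD.
U -> fJ: J nullable, giving f | fJ.
Unchanged (no nullable symbols): S -> ShD; S -> fh; D -> Uh; D -> hh; J -> h; J -> hh; U -> f.

S -> fh | ShD; D -> Uh | hh; J -> D | h | JD | hh; U -> f | fJ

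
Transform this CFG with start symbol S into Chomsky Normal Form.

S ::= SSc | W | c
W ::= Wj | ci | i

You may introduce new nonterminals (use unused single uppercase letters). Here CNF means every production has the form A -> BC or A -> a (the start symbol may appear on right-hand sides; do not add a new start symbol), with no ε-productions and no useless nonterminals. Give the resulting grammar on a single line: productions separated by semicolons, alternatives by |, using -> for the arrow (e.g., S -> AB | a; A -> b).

S -> c | i | AC | SD | WB; A -> c; B -> j; C -> i; D -> SA; W -> i | AC | WB

No ε-productions.
After unit-elimination: S -> c | i | Wj | ci | SSc; W -> i | Wj | ci.
TERM: introduce A -> c, C -> i, B -> j and substitute in every rule of length ≥2.
BIN: S -> SSA becomes S -> SD, D -> SA.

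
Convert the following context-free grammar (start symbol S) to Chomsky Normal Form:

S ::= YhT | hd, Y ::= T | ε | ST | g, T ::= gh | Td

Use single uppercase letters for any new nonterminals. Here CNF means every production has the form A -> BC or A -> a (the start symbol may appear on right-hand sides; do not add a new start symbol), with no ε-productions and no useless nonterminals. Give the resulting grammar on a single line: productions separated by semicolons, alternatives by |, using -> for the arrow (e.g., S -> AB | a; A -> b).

Nullable: {Y}; after ε-elimination: S -> hT | hd | YhT; T -> Td | gh; Y -> T | g | ST.
After unit-elimination: S -> hT | hd | YhT; T -> Td | gh; Y -> g | ST | Td | gh.
TERM: introduce B -> d, C -> g, A -> h and substitute in every rule of length ≥2.
BIN: S -> YAT becomes S -> YD, D -> AT.

S -> AB | AT | YD; A -> h; B -> d; C -> g; D -> AT; T -> CA | TB; Y -> g | CA | ST | TB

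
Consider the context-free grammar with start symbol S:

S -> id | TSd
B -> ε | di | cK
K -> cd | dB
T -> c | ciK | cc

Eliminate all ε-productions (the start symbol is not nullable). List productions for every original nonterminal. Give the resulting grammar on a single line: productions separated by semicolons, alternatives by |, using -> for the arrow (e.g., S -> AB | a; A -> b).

S -> id | TSd; B -> cK | di; K -> d | cd | dB; T -> c | cc | ciK

Nullable set: {B}.
Drop B -> ε.
K -> dB: B nullable, giving d | dB.
Unchanged (no nullable symbols): S -> TSd; S -> id; B -> cK; B -> di; K -> cd; T -> c; T -> cc; T -> ciK.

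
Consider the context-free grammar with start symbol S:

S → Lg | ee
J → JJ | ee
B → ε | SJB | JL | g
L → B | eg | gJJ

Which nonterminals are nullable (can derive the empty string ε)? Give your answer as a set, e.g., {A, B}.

Directly nullable (have an ε-rule): {B}.
L is nullable via L -> B (every symbol on the right is already known nullable).
Not nullable: J, S — each has a terminal in every rule's right-hand side or depends on a non-nullable symbol.

{B, L}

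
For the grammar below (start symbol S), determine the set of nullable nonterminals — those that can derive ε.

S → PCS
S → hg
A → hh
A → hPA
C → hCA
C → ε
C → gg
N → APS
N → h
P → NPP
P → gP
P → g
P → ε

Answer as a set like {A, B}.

Directly nullable (have an ε-rule): {C, P}.
Not nullable: A, N, S — each has a terminal in every rule's right-hand side or depends on a non-nullable symbol.

{C, P}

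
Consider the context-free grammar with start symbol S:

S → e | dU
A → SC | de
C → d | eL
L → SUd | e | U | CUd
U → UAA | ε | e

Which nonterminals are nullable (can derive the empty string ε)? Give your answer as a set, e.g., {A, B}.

Directly nullable (have an ε-rule): {U}.
L is nullable via L -> U (every symbol on the right is already known nullable).
Not nullable: A, C, S — each has a terminal in every rule's right-hand side or depends on a non-nullable symbol.

{L, U}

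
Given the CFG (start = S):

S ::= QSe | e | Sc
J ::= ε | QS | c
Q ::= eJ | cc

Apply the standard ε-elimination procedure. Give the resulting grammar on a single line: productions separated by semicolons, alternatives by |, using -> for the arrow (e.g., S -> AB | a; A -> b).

S -> e | Sc | QSe; J -> c | QS; Q -> e | cc | eJ

Nullable set: {J}.
Drop J -> ε.
Q -> eJ: J nullable, giving e | eJ.
Unchanged (no nullable symbols): S -> QSe; S -> Sc; S -> e; J -> QS; J -> c; Q -> cc.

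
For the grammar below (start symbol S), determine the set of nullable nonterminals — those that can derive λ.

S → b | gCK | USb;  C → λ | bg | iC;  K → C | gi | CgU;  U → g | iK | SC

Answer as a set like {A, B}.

{C, K}

Directly nullable (have an ε-rule): {C}.
K is nullable via K -> C (every symbol on the right is already known nullable).
Not nullable: S, U — each has a terminal in every rule's right-hand side or depends on a non-nullable symbol.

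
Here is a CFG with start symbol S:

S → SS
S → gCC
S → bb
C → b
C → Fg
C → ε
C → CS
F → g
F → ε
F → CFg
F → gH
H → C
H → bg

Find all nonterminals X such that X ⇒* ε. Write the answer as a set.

Directly nullable (have an ε-rule): {C, F}.
H is nullable via H -> C (every symbol on the right is already known nullable).
Not nullable: S — each has a terminal in every rule's right-hand side or depends on a non-nullable symbol.

{C, F, H}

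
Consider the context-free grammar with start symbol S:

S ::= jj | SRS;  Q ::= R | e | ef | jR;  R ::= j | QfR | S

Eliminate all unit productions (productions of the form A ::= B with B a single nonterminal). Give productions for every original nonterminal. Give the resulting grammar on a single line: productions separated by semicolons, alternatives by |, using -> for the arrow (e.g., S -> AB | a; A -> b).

Unit productions: Q->R, R->S.
Unit pairs (A ⇒* B via units): (Q,R), (Q,S), (R,S).
S: inherits non-unit rules of {S} → SRS | jj.
Q: inherits non-unit rules of {Q, R, S} → QfR | SRS | e | ef | j | jR | jj.
R: inherits non-unit rules of {R, S} → QfR | SRS | j | jj.

S -> jj | SRS; Q -> e | j | ef | jR | jj | QfR | SRS; R -> j | jj | QfR | SRS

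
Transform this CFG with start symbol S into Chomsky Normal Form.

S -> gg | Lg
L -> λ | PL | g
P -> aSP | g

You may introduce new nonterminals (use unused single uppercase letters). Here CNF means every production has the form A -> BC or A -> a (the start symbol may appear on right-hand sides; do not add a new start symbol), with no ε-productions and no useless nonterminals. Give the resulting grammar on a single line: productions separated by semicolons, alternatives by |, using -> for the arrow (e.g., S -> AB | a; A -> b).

S -> g | BB | LB; A -> a; B -> g; C -> SP; D -> SP; L -> g | AC | PL; P -> g | AD

Nullable: {L}; after ε-elimination: S -> g | Lg | gg; L -> P | g | PL; P -> g | aSP.
After unit-elimination: S -> g | Lg | gg; L -> g | PL | aSP; P -> g | aSP.
TERM: introduce A -> a, B -> g and substitute in every rule of length ≥2.
BIN: L -> ASP becomes L -> AC, C -> SP; P -> ASP becomes P -> AD, D -> SP.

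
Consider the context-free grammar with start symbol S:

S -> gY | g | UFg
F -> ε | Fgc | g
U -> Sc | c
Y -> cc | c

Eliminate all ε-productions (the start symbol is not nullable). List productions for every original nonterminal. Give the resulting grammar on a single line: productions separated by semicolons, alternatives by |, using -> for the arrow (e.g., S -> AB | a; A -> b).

S -> g | Ug | gY | UFg; F -> g | gc | Fgc; U -> c | Sc; Y -> c | cc

Nullable set: {F}.
S -> UFg: F nullable, giving UFg | Ug.
Drop F -> ε.
F -> Fgc: F nullable, giving Fgc | gc.
Unchanged (no nullable symbols): S -> g; S -> gY; F -> g; U -> Sc; U -> c; Y -> c; Y -> cc.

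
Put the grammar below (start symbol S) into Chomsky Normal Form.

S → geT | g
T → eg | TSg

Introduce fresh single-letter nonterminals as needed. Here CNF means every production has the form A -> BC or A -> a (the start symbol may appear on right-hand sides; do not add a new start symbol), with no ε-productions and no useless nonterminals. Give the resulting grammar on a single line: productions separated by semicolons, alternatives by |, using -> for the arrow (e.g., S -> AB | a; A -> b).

S -> g | AC; A -> g; B -> e; C -> BT; D -> SA; T -> BA | TD

No ε-productions.
No unit productions to eliminate.
TERM: introduce B -> e, A -> g and substitute in every rule of length ≥2.
BIN: S -> ABT becomes S -> AC, C -> BT; T -> TSA becomes T -> TD, D -> SA.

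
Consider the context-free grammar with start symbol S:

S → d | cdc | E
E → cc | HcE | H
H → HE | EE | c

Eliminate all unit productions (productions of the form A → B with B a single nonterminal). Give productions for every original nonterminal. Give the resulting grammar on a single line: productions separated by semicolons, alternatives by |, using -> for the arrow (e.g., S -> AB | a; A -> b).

Unit productions: E->H, S->E.
Unit pairs (A ⇒* B via units): (E,H), (S,E), (S,H).
S: inherits non-unit rules of {E, H, S} → EE | HE | HcE | c | cc | cdc | d.
E: inherits non-unit rules of {E, H} → EE | HE | HcE | c | cc.
H: inherits non-unit rules of {H} → EE | HE | c.

S -> c | d | EE | HE | cc | HcE | cdc; E -> c | EE | HE | cc | HcE; H -> c | EE | HE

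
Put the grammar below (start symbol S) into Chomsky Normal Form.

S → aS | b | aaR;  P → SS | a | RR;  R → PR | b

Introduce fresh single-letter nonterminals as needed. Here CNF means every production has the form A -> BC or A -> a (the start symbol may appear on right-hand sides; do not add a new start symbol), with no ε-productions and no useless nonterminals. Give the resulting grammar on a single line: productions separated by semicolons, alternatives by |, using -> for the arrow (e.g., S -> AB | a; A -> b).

No ε-productions.
No unit productions to eliminate.
TERM: introduce A -> a and substitute in every rule of length ≥2.
BIN: S -> AAR becomes S -> AB, B -> AR.

S -> b | AB | AS; A -> a; B -> AR; P -> a | RR | SS; R -> b | PR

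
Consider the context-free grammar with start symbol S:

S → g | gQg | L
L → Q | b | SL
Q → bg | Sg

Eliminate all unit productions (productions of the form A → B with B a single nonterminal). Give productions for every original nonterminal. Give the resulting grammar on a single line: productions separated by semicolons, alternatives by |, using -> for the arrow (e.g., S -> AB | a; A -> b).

Unit productions: L->Q, S->L.
Unit pairs (A ⇒* B via units): (L,Q), (S,L), (S,Q).
S: inherits non-unit rules of {L, Q, S} → SL | Sg | b | bg | g | gQg.
L: inherits non-unit rules of {L, Q} → SL | Sg | b | bg.
Q: inherits non-unit rules of {Q} → Sg | bg.

S -> b | g | SL | Sg | bg | gQg; L -> b | SL | Sg | bg; Q -> Sg | bg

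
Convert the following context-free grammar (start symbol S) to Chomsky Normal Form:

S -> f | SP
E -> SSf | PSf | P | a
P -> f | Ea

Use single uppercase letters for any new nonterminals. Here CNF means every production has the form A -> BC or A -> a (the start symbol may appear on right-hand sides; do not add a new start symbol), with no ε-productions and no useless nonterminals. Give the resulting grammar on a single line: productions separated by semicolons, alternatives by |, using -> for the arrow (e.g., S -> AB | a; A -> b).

S -> f | SP; A -> a; B -> f; C -> SB; D -> SB; E -> a | f | EA | PC | SD; P -> f | EA

No ε-productions.
After unit-elimination: S -> f | SP; E -> a | f | Ea | PSf | SSf; P -> f | Ea.
TERM: introduce A -> a, B -> f and substitute in every rule of length ≥2.
BIN: E -> PSB becomes E -> PC, C -> SB; E -> SSB becomes E -> SD, D -> SB.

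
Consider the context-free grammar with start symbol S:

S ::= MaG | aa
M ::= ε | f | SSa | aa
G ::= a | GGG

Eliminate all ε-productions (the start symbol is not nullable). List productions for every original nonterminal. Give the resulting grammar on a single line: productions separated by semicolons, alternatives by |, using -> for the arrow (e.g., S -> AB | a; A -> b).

Nullable set: {M}.
S -> MaG: M nullable, giving MaG | aG.
Drop M -> ε.
Unchanged (no nullable symbols): S -> aa; G -> GGG; G -> a; M -> SSa; M -> aa; M -> f.

S -> aG | aa | MaG; G -> a | GGG; M -> f | aa | SSa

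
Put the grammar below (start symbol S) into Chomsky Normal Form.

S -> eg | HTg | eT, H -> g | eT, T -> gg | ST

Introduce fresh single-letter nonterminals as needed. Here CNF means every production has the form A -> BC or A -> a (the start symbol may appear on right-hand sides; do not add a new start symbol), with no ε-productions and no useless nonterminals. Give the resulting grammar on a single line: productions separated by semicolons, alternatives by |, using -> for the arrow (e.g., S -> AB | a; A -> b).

S -> AB | AT | HC; A -> e; B -> g; C -> TB; H -> g | AT; T -> BB | ST

No ε-productions.
No unit productions to eliminate.
TERM: introduce A -> e, B -> g and substitute in every rule of length ≥2.
BIN: S -> HTB becomes S -> HC, C -> TB.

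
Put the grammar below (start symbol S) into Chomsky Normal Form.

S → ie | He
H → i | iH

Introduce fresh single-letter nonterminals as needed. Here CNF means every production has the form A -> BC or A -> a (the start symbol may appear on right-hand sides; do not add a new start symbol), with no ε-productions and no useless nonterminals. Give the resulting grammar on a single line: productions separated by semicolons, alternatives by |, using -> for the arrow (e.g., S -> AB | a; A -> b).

No ε-productions.
No unit productions to eliminate.
TERM: introduce B -> e, A -> i and substitute in every rule of length ≥2.

S -> AB | HB; A -> i; B -> e; H -> i | AH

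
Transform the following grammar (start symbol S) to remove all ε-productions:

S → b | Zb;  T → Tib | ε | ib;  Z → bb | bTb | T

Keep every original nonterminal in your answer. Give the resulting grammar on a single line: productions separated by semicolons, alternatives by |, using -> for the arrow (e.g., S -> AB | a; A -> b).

S -> b | Zb; T -> ib | Tib; Z -> T | bb | bTb

Nullable set: {T, Z}.
S -> Zb: Z nullable, giving Zb | b.
Drop T -> ε.
T -> Tib: T nullable, giving Tib | ib.
Z -> T: T nullable, giving T.
Z -> bTb: T nullable, giving bTb | bb.
Unchanged (no nullable symbols): S -> b; T -> ib; Z -> bb.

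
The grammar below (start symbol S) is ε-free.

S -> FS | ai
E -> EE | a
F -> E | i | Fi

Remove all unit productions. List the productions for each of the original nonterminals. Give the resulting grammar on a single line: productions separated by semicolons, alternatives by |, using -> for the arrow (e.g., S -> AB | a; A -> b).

Unit productions: F->E.
Unit pairs (A ⇒* B via units): (F,E).
S: inherits non-unit rules of {S} → FS | ai.
E: inherits non-unit rules of {E} → EE | a.
F: inherits non-unit rules of {E, F} → EE | Fi | a | i.

S -> FS | ai; E -> a | EE; F -> a | i | EE | Fi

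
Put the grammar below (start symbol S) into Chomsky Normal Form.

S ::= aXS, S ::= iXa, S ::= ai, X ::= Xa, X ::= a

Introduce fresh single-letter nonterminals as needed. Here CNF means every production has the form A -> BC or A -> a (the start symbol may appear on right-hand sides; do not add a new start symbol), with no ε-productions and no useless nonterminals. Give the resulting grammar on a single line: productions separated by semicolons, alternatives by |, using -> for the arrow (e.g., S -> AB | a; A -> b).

No ε-productions.
No unit productions to eliminate.
TERM: introduce A -> a, B -> i and substitute in every rule of length ≥2.
BIN: S -> AXS becomes S -> AC, C -> XS; S -> BXA becomes S -> BD, D -> XA.

S -> AB | AC | BD; A -> a; B -> i; C -> XS; D -> XA; X -> a | XA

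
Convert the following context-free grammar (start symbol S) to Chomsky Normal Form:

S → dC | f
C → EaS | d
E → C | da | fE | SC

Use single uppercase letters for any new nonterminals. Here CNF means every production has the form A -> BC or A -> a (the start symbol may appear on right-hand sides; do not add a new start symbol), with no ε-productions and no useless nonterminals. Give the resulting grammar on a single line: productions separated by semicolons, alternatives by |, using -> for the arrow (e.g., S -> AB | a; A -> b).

No ε-productions.
After unit-elimination: S -> f | dC; C -> d | EaS; E -> d | SC | da | fE | EaS.
TERM: introduce A -> a, B -> d, D -> f and substitute in every rule of length ≥2.
BIN: C -> EAS becomes C -> EF, F -> AS; E -> EAS becomes E -> EG, G -> AS.

S -> f | BC; A -> a; B -> d; C -> d | EF; D -> f; E -> d | BA | DE | EG | SC; F -> AS; G -> AS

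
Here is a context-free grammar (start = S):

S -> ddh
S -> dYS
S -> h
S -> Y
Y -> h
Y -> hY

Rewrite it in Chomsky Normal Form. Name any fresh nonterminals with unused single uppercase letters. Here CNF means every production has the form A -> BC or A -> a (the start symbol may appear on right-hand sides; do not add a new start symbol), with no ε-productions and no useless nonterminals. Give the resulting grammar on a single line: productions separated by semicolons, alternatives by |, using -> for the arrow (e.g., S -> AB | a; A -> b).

No ε-productions.
After unit-elimination: S -> h | hY | dYS | ddh; Y -> h | hY.
TERM: introduce A -> d, B -> h and substitute in every rule of length ≥2.
BIN: S -> AAB becomes S -> AC, C -> AB; S -> AYS becomes S -> AD, D -> YS.

S -> h | AC | AD | BY; A -> d; B -> h; C -> AB; D -> YS; Y -> h | BY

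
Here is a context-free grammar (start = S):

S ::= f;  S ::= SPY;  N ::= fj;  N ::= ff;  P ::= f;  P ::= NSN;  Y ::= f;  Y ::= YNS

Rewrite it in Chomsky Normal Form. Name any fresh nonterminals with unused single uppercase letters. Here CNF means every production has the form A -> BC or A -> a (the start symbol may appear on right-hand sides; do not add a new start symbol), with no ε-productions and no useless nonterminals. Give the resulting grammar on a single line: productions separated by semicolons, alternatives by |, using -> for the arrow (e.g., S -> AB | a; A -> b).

No ε-productions.
No unit productions to eliminate.
TERM: introduce A -> f, B -> j and substitute in every rule of length ≥2.
BIN: P -> NSN becomes P -> NC, C -> SN; S -> SPY becomes S -> SD, D -> PY; Y -> YNS becomes Y -> YE, E -> NS.

S -> f | SD; A -> f; B -> j; C -> SN; D -> PY; E -> NS; N -> AA | AB; P -> f | NC; Y -> f | YE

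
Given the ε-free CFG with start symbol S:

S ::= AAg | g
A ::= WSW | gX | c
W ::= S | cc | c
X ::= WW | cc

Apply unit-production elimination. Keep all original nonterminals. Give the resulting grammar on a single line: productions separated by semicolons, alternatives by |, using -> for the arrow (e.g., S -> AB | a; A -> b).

Unit productions: W->S.
Unit pairs (A ⇒* B via units): (W,S).
S: inherits non-unit rules of {S} → AAg | g.
A: inherits non-unit rules of {A} → WSW | c | gX.
W: inherits non-unit rules of {S, W} → AAg | c | cc | g.
X: inherits non-unit rules of {X} → WW | cc.

S -> g | AAg; A -> c | gX | WSW; W -> c | g | cc | AAg; X -> WW | cc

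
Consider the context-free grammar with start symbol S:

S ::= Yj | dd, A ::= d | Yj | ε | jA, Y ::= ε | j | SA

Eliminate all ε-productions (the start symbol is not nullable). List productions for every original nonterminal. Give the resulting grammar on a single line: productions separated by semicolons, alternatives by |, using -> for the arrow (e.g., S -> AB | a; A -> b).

S -> j | Yj | dd; A -> d | j | Yj | jA; Y -> S | j | SA

Nullable set: {A, Y}.
S -> Yj: Y nullable, giving Yj | j.
Drop A -> ε.
A -> Yj: Y nullable, giving Yj | j.
A -> jA: A nullable, giving j | jA.
Drop Y -> ε.
Y -> SA: A nullable, giving S | SA.
Unchanged (no nullable symbols): S -> dd; A -> d; Y -> j.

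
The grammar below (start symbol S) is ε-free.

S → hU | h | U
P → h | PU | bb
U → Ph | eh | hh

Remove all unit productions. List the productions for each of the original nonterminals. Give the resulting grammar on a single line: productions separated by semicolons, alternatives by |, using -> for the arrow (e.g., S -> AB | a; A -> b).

Unit productions: S->U.
Unit pairs (A ⇒* B via units): (S,U).
S: inherits non-unit rules of {S, U} → Ph | eh | h | hU | hh.
P: inherits non-unit rules of {P} → PU | bb | h.
U: inherits non-unit rules of {U} → Ph | eh | hh.

S -> h | Ph | eh | hU | hh; P -> h | PU | bb; U -> Ph | eh | hh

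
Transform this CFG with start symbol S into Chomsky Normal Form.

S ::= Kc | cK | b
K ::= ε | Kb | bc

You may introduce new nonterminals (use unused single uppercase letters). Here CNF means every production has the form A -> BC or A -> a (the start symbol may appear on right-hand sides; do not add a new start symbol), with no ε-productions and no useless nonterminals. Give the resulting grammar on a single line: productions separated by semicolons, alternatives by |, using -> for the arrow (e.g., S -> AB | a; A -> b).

S -> b | c | BK | KB; A -> b; B -> c; K -> b | AB | KA

Nullable: {K}; after ε-elimination: S -> b | c | Kc | cK; K -> b | Kb | bc.
No unit productions to eliminate.
TERM: introduce A -> b, B -> c and substitute in every rule of length ≥2.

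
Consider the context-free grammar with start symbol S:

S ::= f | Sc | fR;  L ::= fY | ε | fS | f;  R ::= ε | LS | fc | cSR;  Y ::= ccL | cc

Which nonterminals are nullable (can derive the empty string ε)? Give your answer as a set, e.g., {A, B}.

{L, R}

Directly nullable (have an ε-rule): {L, R}.
Not nullable: S, Y — each has a terminal in every rule's right-hand side or depends on a non-nullable symbol.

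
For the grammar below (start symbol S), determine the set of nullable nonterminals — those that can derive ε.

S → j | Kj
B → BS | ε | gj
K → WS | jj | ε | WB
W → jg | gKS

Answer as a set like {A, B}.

Directly nullable (have an ε-rule): {B, K}.
Not nullable: S, W — each has a terminal in every rule's right-hand side or depends on a non-nullable symbol.

{B, K}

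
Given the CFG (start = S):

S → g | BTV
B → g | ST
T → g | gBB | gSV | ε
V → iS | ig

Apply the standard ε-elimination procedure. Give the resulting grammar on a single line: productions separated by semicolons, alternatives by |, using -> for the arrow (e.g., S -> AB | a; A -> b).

S -> g | BV | BTV; B -> S | g | ST; T -> g | gBB | gSV; V -> iS | ig

Nullable set: {T}.
S -> BTV: T nullable, giving BTV | BV.
B -> ST: T nullable, giving S | ST.
Drop T -> ε.
Unchanged (no nullable symbols): S -> g; B -> g; T -> g; T -> gBB; T -> gSV; V -> iS; V -> ig.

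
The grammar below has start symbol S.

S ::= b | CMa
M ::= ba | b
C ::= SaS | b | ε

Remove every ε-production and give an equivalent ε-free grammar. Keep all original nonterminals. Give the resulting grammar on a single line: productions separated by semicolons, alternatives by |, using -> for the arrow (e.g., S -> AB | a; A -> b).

S -> b | Ma | CMa; C -> b | SaS; M -> b | ba

Nullable set: {C}.
S -> CMa: C nullable, giving CMa | Ma.
Drop C -> ε.
Unchanged (no nullable symbols): S -> b; C -> SaS; C -> b; M -> b; M -> ba.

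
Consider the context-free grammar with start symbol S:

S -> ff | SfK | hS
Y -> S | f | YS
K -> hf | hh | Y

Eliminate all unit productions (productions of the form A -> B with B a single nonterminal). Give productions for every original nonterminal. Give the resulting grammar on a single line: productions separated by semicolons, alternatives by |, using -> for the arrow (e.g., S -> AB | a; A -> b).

S -> ff | hS | SfK; K -> f | YS | ff | hS | hf | hh | SfK; Y -> f | YS | ff | hS | SfK

Unit productions: K->Y, Y->S.
Unit pairs (A ⇒* B via units): (K,S), (K,Y), (Y,S).
S: inherits non-unit rules of {S} → SfK | ff | hS.
K: inherits non-unit rules of {K, S, Y} → SfK | YS | f | ff | hS | hf | hh.
Y: inherits non-unit rules of {S, Y} → SfK | YS | f | ff | hS.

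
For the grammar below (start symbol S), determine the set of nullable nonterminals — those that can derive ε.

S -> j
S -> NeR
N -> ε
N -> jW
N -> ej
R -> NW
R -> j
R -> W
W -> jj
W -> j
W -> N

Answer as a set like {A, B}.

{N, R, W}

Directly nullable (have an ε-rule): {N}.
W is nullable via W -> N (every symbol on the right is already known nullable).
R is nullable via R -> W (every symbol on the right is already known nullable).
Not nullable: S — each has a terminal in every rule's right-hand side or depends on a non-nullable symbol.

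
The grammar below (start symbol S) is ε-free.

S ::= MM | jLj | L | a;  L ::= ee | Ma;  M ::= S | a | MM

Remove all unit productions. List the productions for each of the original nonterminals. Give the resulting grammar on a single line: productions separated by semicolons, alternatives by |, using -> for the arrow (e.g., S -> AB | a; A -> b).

S -> a | MM | Ma | ee | jLj; L -> Ma | ee; M -> a | MM | Ma | ee | jLj

Unit productions: M->S, S->L.
Unit pairs (A ⇒* B via units): (M,L), (M,S), (S,L).
S: inherits non-unit rules of {L, S} → MM | Ma | a | ee | jLj.
L: inherits non-unit rules of {L} → Ma | ee.
M: inherits non-unit rules of {L, M, S} → MM | Ma | a | ee | jLj.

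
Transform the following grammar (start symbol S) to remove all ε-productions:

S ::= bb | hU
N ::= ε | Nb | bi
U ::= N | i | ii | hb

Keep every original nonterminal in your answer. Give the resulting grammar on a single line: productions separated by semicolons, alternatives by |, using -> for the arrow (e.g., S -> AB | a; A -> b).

Nullable set: {N, U}.
S -> hU: U nullable, giving h | hU.
Drop N -> ε.
N -> Nb: N nullable, giving Nb | b.
U -> N: N nullable, giving N.
Unchanged (no nullable symbols): S -> bb; N -> bi; U -> hb; U -> i; U -> ii.

S -> h | bb | hU; N -> b | Nb | bi; U -> N | i | hb | ii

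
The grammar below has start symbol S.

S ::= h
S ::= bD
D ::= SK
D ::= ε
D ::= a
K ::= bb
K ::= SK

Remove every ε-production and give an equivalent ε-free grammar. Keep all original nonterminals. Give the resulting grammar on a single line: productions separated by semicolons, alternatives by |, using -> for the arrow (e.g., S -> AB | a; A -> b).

Nullable set: {D}.
S -> bD: D nullable, giving b | bD.
Drop D -> ε.
Unchanged (no nullable symbols): S -> h; D -> SK; D -> a; K -> SK; K -> bb.

S -> b | h | bD; D -> a | SK; K -> SK | bb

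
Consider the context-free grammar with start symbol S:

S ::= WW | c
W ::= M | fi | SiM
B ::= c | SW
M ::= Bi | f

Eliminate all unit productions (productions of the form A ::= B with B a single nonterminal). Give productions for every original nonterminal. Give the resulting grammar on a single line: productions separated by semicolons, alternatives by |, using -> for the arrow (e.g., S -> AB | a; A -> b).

S -> c | WW; B -> c | SW; M -> f | Bi; W -> f | Bi | fi | SiM

Unit productions: W->M.
Unit pairs (A ⇒* B via units): (W,M).
S: inherits non-unit rules of {S} → WW | c.
B: inherits non-unit rules of {B} → SW | c.
M: inherits non-unit rules of {M} → Bi | f.
W: inherits non-unit rules of {M, W} → Bi | SiM | f | fi.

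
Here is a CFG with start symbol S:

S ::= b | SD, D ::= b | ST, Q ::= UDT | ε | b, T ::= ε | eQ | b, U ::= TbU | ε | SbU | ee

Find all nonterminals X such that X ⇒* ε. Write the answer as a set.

Directly nullable (have an ε-rule): {Q, T, U}.
Not nullable: D, S — each has a terminal in every rule's right-hand side or depends on a non-nullable symbol.

{Q, T, U}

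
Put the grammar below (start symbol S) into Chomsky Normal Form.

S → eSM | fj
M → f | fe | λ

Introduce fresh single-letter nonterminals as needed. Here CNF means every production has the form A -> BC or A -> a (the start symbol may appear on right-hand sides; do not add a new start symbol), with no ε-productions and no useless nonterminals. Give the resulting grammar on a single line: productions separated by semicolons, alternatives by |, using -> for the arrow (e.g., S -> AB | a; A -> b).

S -> AC | BD | BS; A -> f; B -> e; C -> j; D -> SM; M -> f | AB

Nullable: {M}; after ε-elimination: S -> eS | fj | eSM; M -> f | fe.
No unit productions to eliminate.
TERM: introduce B -> e, A -> f, C -> j and substitute in every rule of length ≥2.
BIN: S -> BSM becomes S -> BD, D -> SM.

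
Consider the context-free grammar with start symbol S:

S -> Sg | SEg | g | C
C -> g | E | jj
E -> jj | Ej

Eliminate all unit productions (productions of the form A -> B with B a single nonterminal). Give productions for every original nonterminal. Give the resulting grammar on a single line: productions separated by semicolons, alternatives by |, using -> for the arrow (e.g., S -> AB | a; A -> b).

Unit productions: C->E, S->C.
Unit pairs (A ⇒* B via units): (C,E), (S,C), (S,E).
S: inherits non-unit rules of {C, E, S} → Ej | SEg | Sg | g | jj.
C: inherits non-unit rules of {C, E} → Ej | g | jj.
E: inherits non-unit rules of {E} → Ej | jj.

S -> g | Ej | Sg | jj | SEg; C -> g | Ej | jj; E -> Ej | jj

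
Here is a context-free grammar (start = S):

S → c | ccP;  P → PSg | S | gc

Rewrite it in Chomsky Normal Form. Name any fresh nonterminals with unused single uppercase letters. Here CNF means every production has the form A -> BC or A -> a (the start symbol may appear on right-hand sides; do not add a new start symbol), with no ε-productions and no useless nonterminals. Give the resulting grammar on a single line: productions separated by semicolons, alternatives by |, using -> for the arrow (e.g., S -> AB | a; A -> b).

No ε-productions.
After unit-elimination: S -> c | ccP; P -> c | gc | PSg | ccP.
TERM: introduce B -> c, A -> g and substitute in every rule of length ≥2.
BIN: P -> BBP becomes P -> BC, C -> BP; P -> PSA becomes P -> PD, D -> SA; S -> BBP becomes S -> BE, E -> BP.

S -> c | BE; A -> g; B -> c; C -> BP; D -> SA; E -> BP; P -> c | AB | BC | PD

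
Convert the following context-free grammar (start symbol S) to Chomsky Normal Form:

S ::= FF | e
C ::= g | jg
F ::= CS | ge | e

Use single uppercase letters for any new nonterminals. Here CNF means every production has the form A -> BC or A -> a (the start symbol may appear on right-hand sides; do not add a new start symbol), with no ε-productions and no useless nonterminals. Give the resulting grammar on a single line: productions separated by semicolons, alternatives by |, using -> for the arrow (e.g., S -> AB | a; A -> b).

No ε-productions.
No unit productions to eliminate.
TERM: introduce D -> e, B -> g, A -> j and substitute in every rule of length ≥2.

S -> e | FF; A -> j; B -> g; C -> g | AB; D -> e; F -> e | BD | CS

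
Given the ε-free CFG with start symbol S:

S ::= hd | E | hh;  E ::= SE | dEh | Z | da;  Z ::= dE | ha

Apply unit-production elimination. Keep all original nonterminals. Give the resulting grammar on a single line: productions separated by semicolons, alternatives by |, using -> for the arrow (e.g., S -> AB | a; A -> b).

Unit productions: E->Z, S->E.
Unit pairs (A ⇒* B via units): (E,Z), (S,E), (S,Z).
S: inherits non-unit rules of {E, S, Z} → SE | dE | dEh | da | ha | hd | hh.
E: inherits non-unit rules of {E, Z} → SE | dE | dEh | da | ha.
Z: inherits non-unit rules of {Z} → dE | ha.

S -> SE | dE | da | ha | hd | hh | dEh; E -> SE | dE | da | ha | dEh; Z -> dE | ha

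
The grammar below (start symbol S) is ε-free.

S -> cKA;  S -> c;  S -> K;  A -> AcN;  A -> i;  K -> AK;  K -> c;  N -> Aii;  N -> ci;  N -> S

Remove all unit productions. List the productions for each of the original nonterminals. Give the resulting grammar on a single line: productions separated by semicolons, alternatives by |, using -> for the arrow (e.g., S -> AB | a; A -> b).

S -> c | AK | cKA; A -> i | AcN; K -> c | AK; N -> c | AK | ci | Aii | cKA

Unit productions: N->S, S->K.
Unit pairs (A ⇒* B via units): (N,K), (N,S), (S,K).
S: inherits non-unit rules of {K, S} → AK | c | cKA.
A: inherits non-unit rules of {A} → AcN | i.
K: inherits non-unit rules of {K} → AK | c.
N: inherits non-unit rules of {K, N, S} → AK | Aii | c | cKA | ci.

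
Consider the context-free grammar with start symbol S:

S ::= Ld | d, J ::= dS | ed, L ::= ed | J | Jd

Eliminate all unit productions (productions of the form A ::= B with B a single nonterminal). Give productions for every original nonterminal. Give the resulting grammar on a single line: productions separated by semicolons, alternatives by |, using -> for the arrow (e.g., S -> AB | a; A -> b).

S -> d | Ld; J -> dS | ed; L -> Jd | dS | ed

Unit productions: L->J.
Unit pairs (A ⇒* B via units): (L,J).
S: inherits non-unit rules of {S} → Ld | d.
J: inherits non-unit rules of {J} → dS | ed.
L: inherits non-unit rules of {J, L} → Jd | dS | ed.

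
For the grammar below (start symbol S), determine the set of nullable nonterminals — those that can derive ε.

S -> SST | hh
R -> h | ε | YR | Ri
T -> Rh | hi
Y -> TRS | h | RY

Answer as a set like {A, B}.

{R}

Directly nullable (have an ε-rule): {R}.
Not nullable: S, T, Y — each has a terminal in every rule's right-hand side or depends on a non-nullable symbol.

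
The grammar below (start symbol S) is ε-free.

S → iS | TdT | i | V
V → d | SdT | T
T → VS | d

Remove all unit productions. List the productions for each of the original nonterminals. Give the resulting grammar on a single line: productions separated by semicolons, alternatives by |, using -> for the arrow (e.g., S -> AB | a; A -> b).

S -> d | i | VS | iS | SdT | TdT; T -> d | VS; V -> d | VS | SdT

Unit productions: S->V, V->T.
Unit pairs (A ⇒* B via units): (S,T), (S,V), (V,T).
S: inherits non-unit rules of {S, T, V} → SdT | TdT | VS | d | i | iS.
T: inherits non-unit rules of {T} → VS | d.
V: inherits non-unit rules of {T, V} → SdT | VS | d.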